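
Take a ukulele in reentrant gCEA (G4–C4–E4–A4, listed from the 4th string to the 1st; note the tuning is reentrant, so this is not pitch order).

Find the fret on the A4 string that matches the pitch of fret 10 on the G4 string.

8

G4 at fret 10 is G4 + 10 semitones = F5.
The open A4 string is 2 semitones above the open G4, so the same pitch on the A4 string lies at fret 10 − 2 = 8.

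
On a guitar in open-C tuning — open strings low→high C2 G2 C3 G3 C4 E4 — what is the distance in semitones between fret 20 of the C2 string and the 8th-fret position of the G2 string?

5 semitones

C2 at fret 20 → G♯3 (MIDI 56); G2 at fret 8 → D♯3 (MIDI 51).
56 − 51 = 5, so the two pitches are 5 semitones apart, with G♯3 the higher.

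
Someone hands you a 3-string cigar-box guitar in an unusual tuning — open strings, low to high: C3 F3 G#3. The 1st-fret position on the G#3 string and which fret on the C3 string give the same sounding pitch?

9

G#3 at fret 1 is G#3 + 1 semitone = A3.
The open C3 string is 8 semitones below the open G#3, so the same pitch on the C3 string lies at fret 1 + 8 = 9.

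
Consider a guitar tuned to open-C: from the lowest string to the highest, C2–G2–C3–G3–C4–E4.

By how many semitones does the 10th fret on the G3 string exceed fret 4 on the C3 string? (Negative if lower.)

G3 at fret 10 → F4 (MIDI 65); C3 at fret 4 → E3 (MIDI 52).
65 − 52 = 13, so the two pitches are 13 semitones apart.

13 semitones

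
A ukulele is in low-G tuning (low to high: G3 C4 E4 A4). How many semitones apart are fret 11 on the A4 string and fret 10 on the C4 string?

10 semitones

A4 at fret 11 → G♯5 (MIDI 80); C4 at fret 10 → A♯4 (MIDI 70).
80 − 70 = 10, so the two pitches are 10 semitones apart, with G♯5 the higher.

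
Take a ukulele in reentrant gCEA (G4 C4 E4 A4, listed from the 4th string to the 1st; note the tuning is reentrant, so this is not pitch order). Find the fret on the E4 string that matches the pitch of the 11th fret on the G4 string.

14

G4 at fret 11 is G4 + 11 semitones = F#5.
The open E4 string is 3 semitones below the open G4, so the same pitch on the E4 string lies at fret 11 + 3 = 14.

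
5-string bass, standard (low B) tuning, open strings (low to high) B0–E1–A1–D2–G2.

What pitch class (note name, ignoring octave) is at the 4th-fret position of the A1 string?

C#

The open A1 string plus 4 semitones: A–A#–B–C–C#.
(Equivalently spelled Db.)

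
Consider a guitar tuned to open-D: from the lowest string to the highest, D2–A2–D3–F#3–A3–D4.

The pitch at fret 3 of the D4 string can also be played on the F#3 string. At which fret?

11

Fret 3 on D4 is MIDI 62 + 3 = 65 (F4). On the F#3 string (open MIDI 54), that pitch is 65 − 54 = fret 11.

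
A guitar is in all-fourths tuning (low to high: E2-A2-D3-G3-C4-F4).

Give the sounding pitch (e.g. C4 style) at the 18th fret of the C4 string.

C4 is MIDI 60. Adding 18 gives 78, which is F#5.

F#5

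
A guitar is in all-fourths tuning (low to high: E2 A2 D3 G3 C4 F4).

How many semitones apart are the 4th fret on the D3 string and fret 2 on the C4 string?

D3 at fret 4 → F#3 (MIDI 54); C4 at fret 2 → D4 (MIDI 62).
54 − 62 = -8, so the two pitches are 8 semitones apart, with D4 the higher.

8 semitones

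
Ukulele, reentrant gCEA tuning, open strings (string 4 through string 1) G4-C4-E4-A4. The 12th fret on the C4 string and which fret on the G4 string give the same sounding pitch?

C4 at fret 12 is C4 + 12 semitones = C5.
The open G4 string is 7 semitones above the open C4, so the same pitch on the G4 string lies at fret 12 − 7 = 5.

5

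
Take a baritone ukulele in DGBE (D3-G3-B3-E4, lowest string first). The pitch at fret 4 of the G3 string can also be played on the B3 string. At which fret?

Fret 4 on G3 is MIDI 55 + 4 = 59 (B3). On the B3 string (open MIDI 59), that pitch is 59 − 59 = fret 0.

0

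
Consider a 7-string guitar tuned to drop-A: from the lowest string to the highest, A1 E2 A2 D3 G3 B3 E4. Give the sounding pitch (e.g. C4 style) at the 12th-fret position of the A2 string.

The open A2 string plus 12 semitones: A–A#–B–C–…–G–G#–A.
The walk passes from B into C once, so the octave number goes from 2 to 3.

A3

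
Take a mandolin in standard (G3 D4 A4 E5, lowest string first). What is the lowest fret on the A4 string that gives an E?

7

From A4, count semitones up the chromatic scale until reaching E: A–A#–B–C–C#–D–D#–E — 7 steps.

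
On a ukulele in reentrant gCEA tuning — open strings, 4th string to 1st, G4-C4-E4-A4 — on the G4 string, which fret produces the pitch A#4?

A#4 is 3 semitones above the open G4 (G–G#–A–A#), so it sits at fret 3.

3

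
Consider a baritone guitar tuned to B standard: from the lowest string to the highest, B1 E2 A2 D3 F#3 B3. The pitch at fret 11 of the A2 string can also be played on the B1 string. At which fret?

21

Fret 11 on A2 is MIDI 45 + 11 = 56 (G#3). On the B1 string (open MIDI 35), that pitch is 56 − 35 = fret 21.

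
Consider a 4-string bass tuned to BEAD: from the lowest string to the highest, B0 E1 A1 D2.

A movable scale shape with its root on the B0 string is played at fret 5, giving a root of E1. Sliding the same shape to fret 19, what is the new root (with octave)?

Moving from fret 5 to fret 19 shifts the root by 14 semitones.
E1 up 14 semitones is F#2.

F#2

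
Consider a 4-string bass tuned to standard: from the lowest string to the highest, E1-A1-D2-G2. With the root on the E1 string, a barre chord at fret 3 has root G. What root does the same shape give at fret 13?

Moving from fret 3 to fret 13 shifts the root by 10 semitones.
G up 10 semitones is F.

F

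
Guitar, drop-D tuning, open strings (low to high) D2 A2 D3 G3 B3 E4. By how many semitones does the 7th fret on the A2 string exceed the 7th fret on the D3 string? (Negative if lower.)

A2 at fret 7 → E3 (MIDI 52); D3 at fret 7 → A3 (MIDI 57).
52 − 57 = -5, so the two pitches are 5 semitones apart.

-5 semitones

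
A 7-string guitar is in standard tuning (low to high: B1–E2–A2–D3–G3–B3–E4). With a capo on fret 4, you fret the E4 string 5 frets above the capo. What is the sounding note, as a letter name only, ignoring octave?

The capo raises the open E4 by 4 semitones to G#4; fretting 5 more gives E4 + 4 + 5 = E4 + 9 semitones, landing on C#.

C#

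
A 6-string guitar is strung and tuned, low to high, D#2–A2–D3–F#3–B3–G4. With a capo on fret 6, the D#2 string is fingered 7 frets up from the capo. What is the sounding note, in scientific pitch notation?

E3

The capo raises the open D#2 by 6 semitones to A2; fretting 7 more gives D#2 + 6 + 7 = D#2 + 13 semitones = E3.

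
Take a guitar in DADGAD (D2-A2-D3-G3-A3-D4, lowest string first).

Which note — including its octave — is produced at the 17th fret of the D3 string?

G4

D3 is MIDI 50. Adding 17 gives 67, which is G4.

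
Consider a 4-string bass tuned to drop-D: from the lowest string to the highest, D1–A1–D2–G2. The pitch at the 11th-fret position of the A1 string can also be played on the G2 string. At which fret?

A1 at fret 11 is A1 + 11 semitones = G#2.
The open G2 string is 10 semitones above the open A1, so the same pitch on the G2 string lies at fret 11 − 10 = 1.

1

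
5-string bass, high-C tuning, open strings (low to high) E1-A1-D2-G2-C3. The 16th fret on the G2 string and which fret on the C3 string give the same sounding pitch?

11

G2 at fret 16 is G2 + 16 semitones = B3.
The open C3 string is 5 semitones above the open G2, so the same pitch on the C3 string lies at fret 16 − 5 = 11.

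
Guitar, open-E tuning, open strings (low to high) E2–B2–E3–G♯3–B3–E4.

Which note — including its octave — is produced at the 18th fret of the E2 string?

A♯3

The open E2 string plus 18 semitones: E–F–F#–G–…–G#–A–A#.
The walk passes from B into C once, so the octave number goes from 2 to 3.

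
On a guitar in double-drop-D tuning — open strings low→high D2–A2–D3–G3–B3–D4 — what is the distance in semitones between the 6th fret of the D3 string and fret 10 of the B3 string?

D3 at fret 6 → G#3 (MIDI 56); B3 at fret 10 → A4 (MIDI 69).
56 − 69 = -13, so the two pitches are 13 semitones apart, with A4 the higher.

13 semitones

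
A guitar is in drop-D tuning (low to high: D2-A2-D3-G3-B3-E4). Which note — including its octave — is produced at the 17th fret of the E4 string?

E4 is MIDI 64. Adding 17 gives 81, which is A5.

A5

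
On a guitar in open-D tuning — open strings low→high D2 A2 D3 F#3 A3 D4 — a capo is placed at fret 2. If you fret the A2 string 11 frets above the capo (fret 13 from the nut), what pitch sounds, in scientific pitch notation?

The capo raises the open A2 by 2 semitones to B2; fretting 11 more gives A2 + 2 + 11 = A2 + 13 semitones = A#3.
(Also written Bb.)

A#3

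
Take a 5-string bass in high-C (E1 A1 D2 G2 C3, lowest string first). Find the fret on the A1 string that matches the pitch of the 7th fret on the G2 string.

Fret 7 on G2 is MIDI 43 + 7 = 50 (D3). On the A1 string (open MIDI 33), that pitch is 50 − 33 = fret 17.

17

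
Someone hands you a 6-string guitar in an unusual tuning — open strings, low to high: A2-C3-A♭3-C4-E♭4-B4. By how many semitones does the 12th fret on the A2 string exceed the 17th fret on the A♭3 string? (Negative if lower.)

A2 at fret 12 → A3 (MIDI 57); A♭3 at fret 17 → D♭5 (MIDI 73).
57 − 73 = -16, so the two pitches are 16 semitones apart.

-16 semitones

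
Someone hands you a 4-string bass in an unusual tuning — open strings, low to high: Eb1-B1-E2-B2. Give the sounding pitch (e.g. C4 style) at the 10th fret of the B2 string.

B2 is MIDI 47. Adding 10 gives 57, which is A3.

A3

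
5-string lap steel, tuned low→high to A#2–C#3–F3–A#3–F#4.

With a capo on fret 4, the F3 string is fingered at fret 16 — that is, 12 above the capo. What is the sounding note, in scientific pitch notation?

The capo raises the open F3 by 4 semitones to A3; fretting 12 more gives F3 + 4 + 12 = F3 + 16 semitones = A4.

A4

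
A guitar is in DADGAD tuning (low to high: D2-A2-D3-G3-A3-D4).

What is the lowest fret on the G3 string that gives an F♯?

11

From G3, count semitones up the chromatic scale until reaching F♯: G–G#–A–A#–…–E–F–F# — 11 steps.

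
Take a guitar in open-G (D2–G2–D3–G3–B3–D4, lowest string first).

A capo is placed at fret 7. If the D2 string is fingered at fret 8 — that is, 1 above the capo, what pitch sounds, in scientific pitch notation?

A♯2

The capo raises the open D2 by 7 semitones to A2; fretting 1 more gives D2 + 7 + 1 = D2 + 8 semitones = A♯2.
(Also written B♭.)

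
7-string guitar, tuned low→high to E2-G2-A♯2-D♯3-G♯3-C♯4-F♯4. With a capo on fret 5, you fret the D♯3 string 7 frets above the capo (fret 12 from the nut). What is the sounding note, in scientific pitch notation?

D♯4

The capo raises the open D♯3 by 5 semitones to G♯3; fretting 7 more gives D♯3 + 5 + 7 = D♯3 + 12 semitones = D♯4.
(Also written E♭.)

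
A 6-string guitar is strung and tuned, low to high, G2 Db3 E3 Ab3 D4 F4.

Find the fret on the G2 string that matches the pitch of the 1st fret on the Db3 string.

7

Db3 at fret 1 is Db3 + 1 semitone = D3.
The open G2 string is 6 semitones below the open Db3, so the same pitch on the G2 string lies at fret 1 + 6 = 7.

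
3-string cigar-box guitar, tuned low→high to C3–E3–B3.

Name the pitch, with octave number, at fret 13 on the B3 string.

The open B3 string plus 13 semitones: B–C–C#–D–…–A#–B–C.
The walk passes from B into C 2 times, so the octave number goes from 3 to 5.

C5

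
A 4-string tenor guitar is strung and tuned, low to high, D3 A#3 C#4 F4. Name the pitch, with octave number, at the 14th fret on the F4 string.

G5

Each fret is one semitone, so F4 + 14 = G5.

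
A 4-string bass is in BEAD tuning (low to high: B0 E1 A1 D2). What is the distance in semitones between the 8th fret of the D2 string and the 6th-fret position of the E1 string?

D2 at fret 8 → A#2 (MIDI 46); E1 at fret 6 → A#1 (MIDI 34).
46 − 34 = 12, so the two pitches are 12 semitones apart, with A#2 the higher.

12 semitones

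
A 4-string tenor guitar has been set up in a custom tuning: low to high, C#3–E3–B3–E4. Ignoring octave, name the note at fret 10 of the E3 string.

E3 is MIDI 52. Adding 10 gives 62; 62 mod 12 = 2, i.e. D.

D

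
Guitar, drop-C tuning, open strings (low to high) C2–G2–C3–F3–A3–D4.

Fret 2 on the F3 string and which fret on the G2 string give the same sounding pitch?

12

F3 at fret 2 is F3 + 2 semitones = G3.
The open G2 string is 10 semitones below the open F3, so the same pitch on the G2 string lies at fret 2 + 10 = 12.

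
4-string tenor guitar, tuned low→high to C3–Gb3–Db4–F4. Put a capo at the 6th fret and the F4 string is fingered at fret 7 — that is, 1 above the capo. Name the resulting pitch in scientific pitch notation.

The capo raises the open F4 by 6 semitones to B4; fretting 1 more gives F4 + 6 + 1 = F4 + 7 semitones = C5.

C5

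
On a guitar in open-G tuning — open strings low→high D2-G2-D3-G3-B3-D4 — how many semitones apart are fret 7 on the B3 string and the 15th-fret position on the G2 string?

B3 at fret 7 → F♯4 (MIDI 66); G2 at fret 15 → A♯3 (MIDI 58).
66 − 58 = 8, so the two pitches are 8 semitones apart, with F♯4 the higher.

8 semitones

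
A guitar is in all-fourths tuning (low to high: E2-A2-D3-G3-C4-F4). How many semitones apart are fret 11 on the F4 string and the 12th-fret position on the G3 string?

9 semitones

F4 at fret 11 → E5 (MIDI 76); G3 at fret 12 → G4 (MIDI 67).
76 − 67 = 9, so the two pitches are 9 semitones apart, with E5 the higher.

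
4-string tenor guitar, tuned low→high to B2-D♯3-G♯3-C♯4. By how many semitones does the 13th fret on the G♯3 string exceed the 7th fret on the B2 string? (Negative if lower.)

G♯3 at fret 13 → A4 (MIDI 69); B2 at fret 7 → F♯3 (MIDI 54).
69 − 54 = 15, so the two pitches are 15 semitones apart.

15 semitones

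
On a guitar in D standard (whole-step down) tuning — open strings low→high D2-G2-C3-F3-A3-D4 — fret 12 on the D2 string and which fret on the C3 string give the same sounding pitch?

Fret 12 on D2 is MIDI 38 + 12 = 50 (D3). On the C3 string (open MIDI 48), that pitch is 50 − 48 = fret 2.

2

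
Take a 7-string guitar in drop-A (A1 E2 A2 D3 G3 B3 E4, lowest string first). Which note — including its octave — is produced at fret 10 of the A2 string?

G3

Each fret is one semitone, so A2 + 10 = G3.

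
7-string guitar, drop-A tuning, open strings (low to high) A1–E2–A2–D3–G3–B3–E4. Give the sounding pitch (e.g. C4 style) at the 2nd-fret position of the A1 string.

B1

A1 is MIDI 33. Adding 2 gives 35, which is B1.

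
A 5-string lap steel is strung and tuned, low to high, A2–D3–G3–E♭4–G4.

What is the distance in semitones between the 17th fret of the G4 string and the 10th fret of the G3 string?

19 semitones

G4 at fret 17 → C6 (MIDI 84); G3 at fret 10 → F4 (MIDI 65).
84 − 65 = 19, so the two pitches are 19 semitones apart, with C6 the higher.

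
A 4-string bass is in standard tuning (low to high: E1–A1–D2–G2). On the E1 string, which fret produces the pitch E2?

E2 is 12 semitones above the open E1 (E–F–F#–G–…–D–D#–E), so it sits at fret 12.

12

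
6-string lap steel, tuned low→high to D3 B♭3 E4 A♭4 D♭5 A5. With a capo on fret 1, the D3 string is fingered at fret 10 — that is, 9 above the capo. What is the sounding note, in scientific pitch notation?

The capo raises the open D3 by 1 semitone to E♭3; fretting 9 more gives D3 + 1 + 9 = D3 + 10 semitones = C4.

C4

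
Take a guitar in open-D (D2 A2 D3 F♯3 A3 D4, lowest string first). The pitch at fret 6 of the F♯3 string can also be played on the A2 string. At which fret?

15

F♯3 at fret 6 is F♯3 + 6 semitones = C4.
The open A2 string is 9 semitones below the open F♯3, so the same pitch on the A2 string lies at fret 6 + 9 = 15.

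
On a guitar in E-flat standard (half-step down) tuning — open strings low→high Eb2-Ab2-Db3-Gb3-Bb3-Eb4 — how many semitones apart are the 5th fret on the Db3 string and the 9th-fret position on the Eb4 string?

Db3 at fret 5 → Gb3 (MIDI 54); Eb4 at fret 9 → C5 (MIDI 72).
54 − 72 = -18, so the two pitches are 18 semitones apart, with C5 the higher.

18 semitones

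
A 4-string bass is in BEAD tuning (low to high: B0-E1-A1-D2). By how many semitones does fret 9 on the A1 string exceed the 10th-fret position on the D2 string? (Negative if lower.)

A1 at fret 9 → F#2 (MIDI 42); D2 at fret 10 → C3 (MIDI 48).
42 − 48 = -6, so the two pitches are 6 semitones apart.

-6 semitones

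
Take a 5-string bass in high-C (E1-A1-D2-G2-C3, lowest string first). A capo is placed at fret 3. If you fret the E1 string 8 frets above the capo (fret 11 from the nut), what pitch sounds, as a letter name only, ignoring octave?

The capo raises the open E1 by 3 semitones to G1; fretting 8 more gives E1 + 3 + 8 = E1 + 11 semitones, landing on D#.

D#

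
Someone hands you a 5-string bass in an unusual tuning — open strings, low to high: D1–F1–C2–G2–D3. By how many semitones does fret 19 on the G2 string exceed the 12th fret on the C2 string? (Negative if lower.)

G2 at fret 19 → D4 (MIDI 62); C2 at fret 12 → C3 (MIDI 48).
62 − 48 = 14, so the two pitches are 14 semitones apart.

14 semitones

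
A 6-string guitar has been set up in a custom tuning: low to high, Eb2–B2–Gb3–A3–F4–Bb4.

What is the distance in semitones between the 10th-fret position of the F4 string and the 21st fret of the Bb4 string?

F4 at fret 10 → Eb5 (MIDI 75); Bb4 at fret 21 → G6 (MIDI 91).
75 − 91 = -16, so the two pitches are 16 semitones apart, with G6 the higher.

16 semitones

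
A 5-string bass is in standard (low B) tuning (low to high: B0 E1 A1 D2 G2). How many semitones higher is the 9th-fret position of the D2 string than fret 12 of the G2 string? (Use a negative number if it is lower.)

D2 at fret 9 → B2 (MIDI 47); G2 at fret 12 → G3 (MIDI 55).
47 − 55 = -8, so the two pitches are 8 semitones apart.

-8 semitones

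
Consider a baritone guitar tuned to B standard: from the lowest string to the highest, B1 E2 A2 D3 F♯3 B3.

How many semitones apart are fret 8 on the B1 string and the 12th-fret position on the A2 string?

B1 at fret 8 → G2 (MIDI 43); A2 at fret 12 → A3 (MIDI 57).
43 − 57 = -14, so the two pitches are 14 semitones apart, with A3 the higher.

14 semitones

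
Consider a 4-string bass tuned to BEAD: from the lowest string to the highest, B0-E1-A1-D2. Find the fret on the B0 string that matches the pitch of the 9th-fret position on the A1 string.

19

Fret 9 on A1 is MIDI 33 + 9 = 42 (F#2). On the B0 string (open MIDI 23), that pitch is 42 − 23 = fret 19.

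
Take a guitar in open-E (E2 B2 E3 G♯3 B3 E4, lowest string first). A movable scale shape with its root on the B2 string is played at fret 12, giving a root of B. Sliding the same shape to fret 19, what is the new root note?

Moving from fret 12 to fret 19 shifts the root by 7 semitones.
B up 7 semitones is F♯.

F♯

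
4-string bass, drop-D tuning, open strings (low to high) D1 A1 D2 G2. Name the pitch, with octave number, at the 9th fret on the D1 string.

B1

Each fret is one semitone, so D1 + 9 = B1.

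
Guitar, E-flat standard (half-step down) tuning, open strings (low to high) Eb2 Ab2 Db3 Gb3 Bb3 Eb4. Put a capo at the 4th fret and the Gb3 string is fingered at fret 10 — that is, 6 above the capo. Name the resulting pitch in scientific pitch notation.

The capo raises the open Gb3 by 4 semitones to Bb3; fretting 6 more gives Gb3 + 4 + 6 = Gb3 + 10 semitones = E4.

E4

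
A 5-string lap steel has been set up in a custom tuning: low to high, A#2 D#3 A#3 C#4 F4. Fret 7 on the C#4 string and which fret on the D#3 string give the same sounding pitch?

17

Fret 7 on C#4 is MIDI 61 + 7 = 68 (G#4). On the D#3 string (open MIDI 51), that pitch is 68 − 51 = fret 17.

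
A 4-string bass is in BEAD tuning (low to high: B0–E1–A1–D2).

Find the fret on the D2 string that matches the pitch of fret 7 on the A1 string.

2

A1 at fret 7 is A1 + 7 semitones = E2.
The open D2 string is 5 semitones above the open A1, so the same pitch on the D2 string lies at fret 7 − 5 = 2.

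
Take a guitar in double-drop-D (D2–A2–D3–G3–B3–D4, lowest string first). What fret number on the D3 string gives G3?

5

G3 is 5 semitones above the open D3 (D–D#–E–F–F#–G), so it sits at fret 5.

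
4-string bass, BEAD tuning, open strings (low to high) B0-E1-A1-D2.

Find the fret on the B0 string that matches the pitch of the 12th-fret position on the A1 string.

22

Fret 12 on A1 is MIDI 33 + 12 = 45 (A2). On the B0 string (open MIDI 23), that pitch is 45 − 23 = fret 22.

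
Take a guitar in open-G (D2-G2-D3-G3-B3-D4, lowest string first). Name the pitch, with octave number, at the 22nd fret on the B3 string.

A5

Each fret is one semitone, so B3 + 22 = A5.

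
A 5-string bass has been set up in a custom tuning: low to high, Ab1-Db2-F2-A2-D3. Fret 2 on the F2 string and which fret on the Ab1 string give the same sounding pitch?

F2 at fret 2 is F2 + 2 semitones = G2.
The open Ab1 string is 9 semitones below the open F2, so the same pitch on the Ab1 string lies at fret 2 + 9 = 11.

11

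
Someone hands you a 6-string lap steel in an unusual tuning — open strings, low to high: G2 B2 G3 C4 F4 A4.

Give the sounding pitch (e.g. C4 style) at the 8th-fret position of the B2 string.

B2 is MIDI 47. Adding 8 gives 55, which is G3.

G3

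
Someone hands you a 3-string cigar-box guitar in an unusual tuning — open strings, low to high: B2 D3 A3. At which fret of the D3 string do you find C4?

C4 is 10 semitones above the open D3 (D–D#–E–F–…–A#–B–C), so it sits at fret 10.

10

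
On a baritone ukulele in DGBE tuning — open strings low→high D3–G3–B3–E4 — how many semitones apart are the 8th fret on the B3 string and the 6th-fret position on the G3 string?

6 semitones

B3 at fret 8 → G4 (MIDI 67); G3 at fret 6 → C#4 (MIDI 61).
67 − 61 = 6, so the two pitches are 6 semitones apart, with G4 the higher.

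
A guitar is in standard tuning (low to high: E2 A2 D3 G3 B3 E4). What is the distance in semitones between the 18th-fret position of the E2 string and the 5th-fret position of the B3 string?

6 semitones

E2 at fret 18 → A#3 (MIDI 58); B3 at fret 5 → E4 (MIDI 64).
58 − 64 = -6, so the two pitches are 6 semitones apart, with E4 the higher.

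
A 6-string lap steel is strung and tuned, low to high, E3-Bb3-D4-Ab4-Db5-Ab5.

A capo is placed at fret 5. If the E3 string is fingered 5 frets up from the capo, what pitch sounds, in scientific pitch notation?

D4

The capo raises the open E3 by 5 semitones to A3; fretting 5 more gives E3 + 5 + 5 = E3 + 10 semitones = D4.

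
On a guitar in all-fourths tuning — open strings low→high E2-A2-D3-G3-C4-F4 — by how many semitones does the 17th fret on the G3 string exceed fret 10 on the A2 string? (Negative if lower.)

G3 at fret 17 → C5 (MIDI 72); A2 at fret 10 → G3 (MIDI 55).
72 − 55 = 17, so the two pitches are 17 semitones apart.

17 semitones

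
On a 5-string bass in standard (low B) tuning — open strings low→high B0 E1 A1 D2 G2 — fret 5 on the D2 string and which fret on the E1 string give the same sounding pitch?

D2 at fret 5 is D2 + 5 semitones = G2.
The open E1 string is 10 semitones below the open D2, so the same pitch on the E1 string lies at fret 5 + 10 = 15.

15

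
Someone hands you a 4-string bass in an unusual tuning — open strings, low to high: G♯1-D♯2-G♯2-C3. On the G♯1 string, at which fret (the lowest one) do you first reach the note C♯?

5

From G♯1, count semitones up the chromatic scale until reaching C♯: G#–A–A#–B–C–C# — 5 steps.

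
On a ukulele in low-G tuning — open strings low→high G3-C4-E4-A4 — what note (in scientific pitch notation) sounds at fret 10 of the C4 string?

C4 is MIDI 60. Adding 10 gives 70, which is A#4.
(Equivalently spelled Bb4.)

A#4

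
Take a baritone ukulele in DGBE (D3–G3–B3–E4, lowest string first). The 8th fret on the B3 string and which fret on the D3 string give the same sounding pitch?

Fret 8 on B3 is MIDI 59 + 8 = 67 (G4). On the D3 string (open MIDI 50), that pitch is 67 − 50 = fret 17.

17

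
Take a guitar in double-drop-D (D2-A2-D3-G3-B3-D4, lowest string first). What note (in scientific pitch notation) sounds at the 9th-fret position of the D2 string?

Each fret is one semitone, so D2 + 9 = B2.

B2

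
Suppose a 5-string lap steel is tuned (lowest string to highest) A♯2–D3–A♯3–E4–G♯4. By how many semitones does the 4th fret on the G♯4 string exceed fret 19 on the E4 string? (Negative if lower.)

-11 semitones

G♯4 at fret 4 → C5 (MIDI 72); E4 at fret 19 → B5 (MIDI 83).
72 − 83 = -11, so the two pitches are 11 semitones apart.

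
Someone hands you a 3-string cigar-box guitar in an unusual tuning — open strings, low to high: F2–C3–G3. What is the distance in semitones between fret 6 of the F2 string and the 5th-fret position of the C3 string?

F2 at fret 6 → B2 (MIDI 47); C3 at fret 5 → F3 (MIDI 53).
47 − 53 = -6, so the two pitches are 6 semitones apart, with F3 the higher.

6 semitones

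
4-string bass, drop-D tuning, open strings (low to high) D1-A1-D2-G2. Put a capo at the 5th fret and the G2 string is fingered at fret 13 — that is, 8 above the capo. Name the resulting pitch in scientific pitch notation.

G#3

The capo raises the open G2 by 5 semitones to C3; fretting 8 more gives G2 + 5 + 8 = G2 + 13 semitones = G#3.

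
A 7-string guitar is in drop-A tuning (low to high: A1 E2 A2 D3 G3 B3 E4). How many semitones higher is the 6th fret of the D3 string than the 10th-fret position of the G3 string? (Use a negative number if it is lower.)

-9 semitones

D3 at fret 6 → G#3 (MIDI 56); G3 at fret 10 → F4 (MIDI 65).
56 − 65 = -9, so the two pitches are 9 semitones apart.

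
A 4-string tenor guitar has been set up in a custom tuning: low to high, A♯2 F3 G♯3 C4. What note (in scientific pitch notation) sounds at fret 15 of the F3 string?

G♯4

Each fret is one semitone, so F3 + 15 = G♯4.
(Equivalently spelled A♭4.)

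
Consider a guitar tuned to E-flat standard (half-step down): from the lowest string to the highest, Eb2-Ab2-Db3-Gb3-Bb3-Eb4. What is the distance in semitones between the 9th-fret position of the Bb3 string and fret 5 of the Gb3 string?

Bb3 at fret 9 → G4 (MIDI 67); Gb3 at fret 5 → B3 (MIDI 59).
67 − 59 = 8, so the two pitches are 8 semitones apart, with G4 the higher.

8 semitones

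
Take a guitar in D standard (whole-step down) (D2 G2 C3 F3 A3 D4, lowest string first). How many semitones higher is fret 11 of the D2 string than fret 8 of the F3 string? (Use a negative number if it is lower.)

D2 at fret 11 → C#3 (MIDI 49); F3 at fret 8 → C#4 (MIDI 61).
49 − 61 = -12, so the two pitches are 12 semitones apart.

-12 semitones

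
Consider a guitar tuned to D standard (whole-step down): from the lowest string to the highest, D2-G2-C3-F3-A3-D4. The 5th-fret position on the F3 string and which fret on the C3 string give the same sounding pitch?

10

Fret 5 on F3 is MIDI 53 + 5 = 58 (A♯3). On the C3 string (open MIDI 48), that pitch is 58 − 48 = fret 10.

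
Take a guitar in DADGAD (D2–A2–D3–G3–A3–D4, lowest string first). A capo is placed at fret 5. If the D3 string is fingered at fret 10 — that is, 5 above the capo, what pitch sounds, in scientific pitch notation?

C4

The capo raises the open D3 by 5 semitones to G3; fretting 5 more gives D3 + 5 + 5 = D3 + 10 semitones = C4.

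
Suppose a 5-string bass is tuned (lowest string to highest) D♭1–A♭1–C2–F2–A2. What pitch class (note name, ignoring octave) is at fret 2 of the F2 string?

Each fret is one semitone, so F2 + 2 = G.

G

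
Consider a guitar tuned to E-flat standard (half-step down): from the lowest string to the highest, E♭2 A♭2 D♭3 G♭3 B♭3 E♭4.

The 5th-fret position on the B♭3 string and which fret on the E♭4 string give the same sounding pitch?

0

B♭3 at fret 5 is B♭3 + 5 semitones = E♭4.
The open E♭4 string is 5 semitones above the open B♭3, so the same pitch on the E♭4 string lies at fret 5 − 5 = 0.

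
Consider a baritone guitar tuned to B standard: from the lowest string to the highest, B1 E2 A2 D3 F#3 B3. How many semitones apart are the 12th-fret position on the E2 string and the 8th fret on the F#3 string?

E2 at fret 12 → E3 (MIDI 52); F#3 at fret 8 → D4 (MIDI 62).
52 − 62 = -10, so the two pitches are 10 semitones apart, with D4 the higher.

10 semitones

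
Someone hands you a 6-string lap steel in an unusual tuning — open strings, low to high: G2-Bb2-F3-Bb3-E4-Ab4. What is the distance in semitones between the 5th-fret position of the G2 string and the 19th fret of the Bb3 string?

G2 at fret 5 → C3 (MIDI 48); Bb3 at fret 19 → F5 (MIDI 77).
48 − 77 = -29, so the two pitches are 29 semitones apart, with F5 the higher.

29 semitones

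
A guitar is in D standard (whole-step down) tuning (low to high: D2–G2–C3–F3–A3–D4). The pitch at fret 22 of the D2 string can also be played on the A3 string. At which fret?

Fret 22 on D2 is MIDI 38 + 22 = 60 (C4). On the A3 string (open MIDI 57), that pitch is 60 − 57 = fret 3.

3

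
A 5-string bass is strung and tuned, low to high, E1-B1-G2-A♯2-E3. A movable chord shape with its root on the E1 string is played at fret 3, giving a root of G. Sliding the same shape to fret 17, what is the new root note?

Moving from fret 3 to fret 17 shifts the root by 14 semitones.
G up 14 semitones is A.

A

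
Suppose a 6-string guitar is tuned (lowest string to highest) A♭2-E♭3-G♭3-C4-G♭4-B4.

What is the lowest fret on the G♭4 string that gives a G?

1

From G♭4, count semitones up the chromatic scale until reaching G: Gb–G — 1 step.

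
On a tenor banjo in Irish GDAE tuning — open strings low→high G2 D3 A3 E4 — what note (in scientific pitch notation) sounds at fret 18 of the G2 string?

C#4

G2 is MIDI 43. Adding 18 gives 61, which is C#4.
(Equivalently spelled Db4.)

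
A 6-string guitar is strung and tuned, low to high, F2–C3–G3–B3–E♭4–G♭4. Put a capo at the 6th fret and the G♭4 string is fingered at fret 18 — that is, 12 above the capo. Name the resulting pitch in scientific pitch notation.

C6

The capo raises the open G♭4 by 6 semitones to C5; fretting 12 more gives G♭4 + 6 + 12 = G♭4 + 18 semitones = C6.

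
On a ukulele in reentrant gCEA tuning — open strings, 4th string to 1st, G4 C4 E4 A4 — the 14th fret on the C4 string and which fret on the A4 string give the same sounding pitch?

C4 at fret 14 is C4 + 14 semitones = D5.
The open A4 string is 9 semitones above the open C4, so the same pitch on the A4 string lies at fret 14 − 9 = 5.

5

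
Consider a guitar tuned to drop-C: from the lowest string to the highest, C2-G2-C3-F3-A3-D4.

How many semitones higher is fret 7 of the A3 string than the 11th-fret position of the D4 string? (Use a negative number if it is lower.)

A3 at fret 7 → E4 (MIDI 64); D4 at fret 11 → C#5 (MIDI 73).
64 − 73 = -9, so the two pitches are 9 semitones apart.

-9 semitones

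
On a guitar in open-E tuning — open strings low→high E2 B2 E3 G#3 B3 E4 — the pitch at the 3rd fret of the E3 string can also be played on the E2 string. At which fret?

15

Fret 3 on E3 is MIDI 52 + 3 = 55 (G3). On the E2 string (open MIDI 40), that pitch is 55 − 40 = fret 15.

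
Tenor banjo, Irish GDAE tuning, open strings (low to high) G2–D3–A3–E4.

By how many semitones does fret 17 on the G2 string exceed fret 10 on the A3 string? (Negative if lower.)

G2 at fret 17 → C4 (MIDI 60); A3 at fret 10 → G4 (MIDI 67).
60 − 67 = -7, so the two pitches are 7 semitones apart.

-7 semitones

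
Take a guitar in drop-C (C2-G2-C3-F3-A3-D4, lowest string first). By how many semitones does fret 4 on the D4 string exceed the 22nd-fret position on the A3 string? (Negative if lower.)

-13 semitones

D4 at fret 4 → F♯4 (MIDI 66); A3 at fret 22 → G5 (MIDI 79).
66 − 79 = -13, so the two pitches are 13 semitones apart.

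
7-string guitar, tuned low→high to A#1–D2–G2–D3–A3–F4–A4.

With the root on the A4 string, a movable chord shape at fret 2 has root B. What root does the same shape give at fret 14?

B

Moving from fret 2 to fret 14 shifts the root by 12 semitones.
B up 12 semitones is B.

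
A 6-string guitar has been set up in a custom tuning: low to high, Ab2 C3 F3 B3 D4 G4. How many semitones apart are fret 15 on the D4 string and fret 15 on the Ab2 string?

18 semitones

D4 at fret 15 → F5 (MIDI 77); Ab2 at fret 15 → B3 (MIDI 59).
77 − 59 = 18, so the two pitches are 18 semitones apart, with F5 the higher.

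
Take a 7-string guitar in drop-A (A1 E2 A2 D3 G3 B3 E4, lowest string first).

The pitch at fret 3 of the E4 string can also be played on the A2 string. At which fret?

22

E4 at fret 3 is E4 + 3 semitones = G4.
The open A2 string is 19 semitones below the open E4, so the same pitch on the A2 string lies at fret 3 + 19 = 22.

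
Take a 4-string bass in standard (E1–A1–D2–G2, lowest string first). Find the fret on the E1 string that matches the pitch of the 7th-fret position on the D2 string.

D2 at fret 7 is D2 + 7 semitones = A2.
The open E1 string is 10 semitones below the open D2, so the same pitch on the E1 string lies at fret 7 + 10 = 17.

17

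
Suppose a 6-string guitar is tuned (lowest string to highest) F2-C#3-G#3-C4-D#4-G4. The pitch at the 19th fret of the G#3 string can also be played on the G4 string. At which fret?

8

G#3 at fret 19 is G#3 + 19 semitones = D#5.
The open G4 string is 11 semitones above the open G#3, so the same pitch on the G4 string lies at fret 19 − 11 = 8.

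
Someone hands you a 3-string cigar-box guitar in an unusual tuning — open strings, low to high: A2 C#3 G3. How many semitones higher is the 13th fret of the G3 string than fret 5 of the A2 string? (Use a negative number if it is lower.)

G3 at fret 13 → G#4 (MIDI 68); A2 at fret 5 → D3 (MIDI 50).
68 − 50 = 18, so the two pitches are 18 semitones apart.

18 semitones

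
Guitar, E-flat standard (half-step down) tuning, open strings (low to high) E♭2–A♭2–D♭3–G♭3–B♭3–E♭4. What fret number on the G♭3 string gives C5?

18

C5 is 18 semitones above the open G♭3 (Gb–G–Ab–A–…–Bb–B–C), so it sits at fret 18.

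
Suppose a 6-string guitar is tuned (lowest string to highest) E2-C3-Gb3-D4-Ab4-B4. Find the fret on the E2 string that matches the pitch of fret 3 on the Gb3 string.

17

Fret 3 on Gb3 is MIDI 54 + 3 = 57 (A3). On the E2 string (open MIDI 40), that pitch is 57 − 40 = fret 17.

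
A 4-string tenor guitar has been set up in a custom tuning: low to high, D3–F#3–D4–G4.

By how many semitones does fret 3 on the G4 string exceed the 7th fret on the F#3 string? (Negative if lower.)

9 semitones

G4 at fret 3 → A#4 (MIDI 70); F#3 at fret 7 → C#4 (MIDI 61).
70 − 61 = 9, so the two pitches are 9 semitones apart.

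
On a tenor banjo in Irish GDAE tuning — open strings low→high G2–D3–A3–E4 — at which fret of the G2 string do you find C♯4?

18

C♯4 is 18 semitones above the open G2 (G–G#–A–A#–…–B–C–C#), so it sits at fret 18.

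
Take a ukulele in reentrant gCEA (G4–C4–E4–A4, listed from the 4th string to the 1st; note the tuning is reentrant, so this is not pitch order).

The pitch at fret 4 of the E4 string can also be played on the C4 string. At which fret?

Fret 4 on E4 is MIDI 64 + 4 = 68 (G♯4). On the C4 string (open MIDI 60), that pitch is 68 − 60 = fret 8.

8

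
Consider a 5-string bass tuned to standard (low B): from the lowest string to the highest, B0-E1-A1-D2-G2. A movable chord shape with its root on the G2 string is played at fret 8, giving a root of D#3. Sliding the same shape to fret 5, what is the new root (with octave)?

Moving from fret 8 to fret 5 shifts the root by -3 semitones.
D#3 down 3 semitones is C3.

C3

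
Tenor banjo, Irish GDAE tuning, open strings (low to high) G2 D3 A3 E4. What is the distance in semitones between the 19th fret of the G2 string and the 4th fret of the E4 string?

G2 at fret 19 → D4 (MIDI 62); E4 at fret 4 → G#4 (MIDI 68).
62 − 68 = -6, so the two pitches are 6 semitones apart, with G#4 the higher.

6 semitones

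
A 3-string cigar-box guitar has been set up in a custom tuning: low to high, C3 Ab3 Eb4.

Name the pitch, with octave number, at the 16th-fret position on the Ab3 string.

Each fret is one semitone, so Ab3 + 16 = C5.

C5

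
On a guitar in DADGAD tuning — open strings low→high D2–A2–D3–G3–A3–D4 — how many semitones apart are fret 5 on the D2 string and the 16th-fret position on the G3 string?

28 semitones

D2 at fret 5 → G2 (MIDI 43); G3 at fret 16 → B4 (MIDI 71).
43 − 71 = -28, so the two pitches are 28 semitones apart, with B4 the higher.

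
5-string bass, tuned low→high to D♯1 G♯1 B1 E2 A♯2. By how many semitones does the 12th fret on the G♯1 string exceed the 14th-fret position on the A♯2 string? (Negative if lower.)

G♯1 at fret 12 → G♯2 (MIDI 44); A♯2 at fret 14 → C4 (MIDI 60).
44 − 60 = -16, so the two pitches are 16 semitones apart.

-16 semitones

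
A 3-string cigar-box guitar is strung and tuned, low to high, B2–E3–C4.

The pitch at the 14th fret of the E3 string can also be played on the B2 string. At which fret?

Fret 14 on E3 is MIDI 52 + 14 = 66 (Gb4). On the B2 string (open MIDI 47), that pitch is 66 − 47 = fret 19.

19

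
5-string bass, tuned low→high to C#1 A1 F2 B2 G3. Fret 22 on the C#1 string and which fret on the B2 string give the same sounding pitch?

0

C#1 at fret 22 is C#1 + 22 semitones = B2.
The open B2 string is 22 semitones above the open C#1, so the same pitch on the B2 string lies at fret 22 − 22 = 0.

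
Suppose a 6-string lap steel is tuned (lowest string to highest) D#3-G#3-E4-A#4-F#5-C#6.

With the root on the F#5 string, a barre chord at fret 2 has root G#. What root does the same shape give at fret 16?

A#

Moving from fret 2 to fret 16 shifts the root by 14 semitones.
G# up 14 semitones is A#.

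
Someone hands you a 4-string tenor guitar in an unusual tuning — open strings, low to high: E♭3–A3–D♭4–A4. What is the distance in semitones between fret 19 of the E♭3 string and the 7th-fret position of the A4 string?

6 semitones

E♭3 at fret 19 → B♭4 (MIDI 70); A4 at fret 7 → E5 (MIDI 76).
70 − 76 = -6, so the two pitches are 6 semitones apart, with E5 the higher.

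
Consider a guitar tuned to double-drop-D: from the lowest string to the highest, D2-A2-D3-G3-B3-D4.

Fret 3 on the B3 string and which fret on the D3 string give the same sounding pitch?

B3 at fret 3 is B3 + 3 semitones = D4.
The open D3 string is 9 semitones below the open B3, so the same pitch on the D3 string lies at fret 3 + 9 = 12.

12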